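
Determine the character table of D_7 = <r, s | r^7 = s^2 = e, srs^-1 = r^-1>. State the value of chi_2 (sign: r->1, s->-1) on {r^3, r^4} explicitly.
Conjugacy classes: {e} of size 1, {r^1, r^6} of size 2, {r^2, r^5} of size 2, {r^3, r^4} of size 2, {s, sr, ..., sr^6} of size 7.
Character table:
  irrep \ class              {e} (size 1)  {r^1, r^6} (size 2)  {r^2, r^5} (size 2)  {r^3, r^4} (size 2)  {s, sr, ..., sr^6} (size 7)
  chi_1 (triv)               1             1                    1                    1                    1                          
  chi_2 (sign: r->1, s->-1)  1             1                    1                    1                    -1                         
  chi_3 (2d, j=1)            2             2*cos(2*pi/7)        -2*cos(3*pi/7)       -2*cos(pi/7)         0                          
  chi_4 (2d, j=2)            2             -2*cos(3*pi/7)       -2*cos(pi/7)         2*cos(2*pi/7)        0                          
  chi_5 (2d, j=3)            2             -2*cos(pi/7)         2*cos(2*pi/7)        -2*cos(3*pi/7)       0                          

Spot check: chi_2 (sign: r->1, s->-1) on {r^3, r^4} = 1.

Solution. D_7 has order 2*7 = 14 with 5 conjugacy classes, hence 5 irreducibles. Sum of squared dims 1 + 1 + 4 + 4 + 4 = 14 = |G|. Linear characters come from the abelianisation; the 2-dimensional irreps have character r^k -> 2*cos(2*pi*j*k/7), reflections -> 0.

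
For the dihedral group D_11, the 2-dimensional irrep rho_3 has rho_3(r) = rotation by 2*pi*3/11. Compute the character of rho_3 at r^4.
chi_{rho_3}(r^4) = 2*cos(2*pi*3*4/11) = 2*cos(24*pi/11)

Working: rho_3(r^4) is rotation by angle 2*pi*3*4/11, whose trace is 2*cos(2*pi*3*4/11) = 2*cos(24*pi/11).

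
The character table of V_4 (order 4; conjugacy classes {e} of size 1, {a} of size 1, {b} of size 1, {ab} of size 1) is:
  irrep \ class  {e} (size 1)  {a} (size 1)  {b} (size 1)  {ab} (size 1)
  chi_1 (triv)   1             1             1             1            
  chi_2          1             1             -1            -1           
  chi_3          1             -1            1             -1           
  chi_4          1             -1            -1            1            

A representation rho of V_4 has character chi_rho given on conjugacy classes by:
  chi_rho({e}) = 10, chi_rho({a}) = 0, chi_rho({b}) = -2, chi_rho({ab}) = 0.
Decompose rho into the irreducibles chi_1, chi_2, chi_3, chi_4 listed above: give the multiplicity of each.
Multiplicities: chi_1: 2, chi_2: 3, chi_3: 2, chi_4: 3.

Why: Use <chi_rho, chi> = (1/|G|) sum_C |C| * chi_rho(C) * conj(chi(C)) with |G| = 4 for each irreducible chi in the table:
  <chi_rho, chi_1> = (1/4)[1*(10)*conj(1) + 1*(0)*conj(1) + 1*(-2)*conj(1) + 1*(0)*conj(1)]
      = (1/4)[(10) + (0) + (-2) + (0)] = 8/4 = 2
  <chi_rho, chi_2> = (1/4)[1*(10)*conj(1) + 1*(0)*conj(1) + 1*(-2)*conj(-1) + 1*(0)*conj(-1)]
      = (1/4)[(10) + (0) + (2) + (0)] = 12/4 = 3
  <chi_rho, chi_3> = (1/4)[1*(10)*conj(1) + 1*(0)*conj(-1) + 1*(-2)*conj(1) + 1*(0)*conj(-1)]
      = (1/4)[(10) + (0) + (-2) + (0)] = 8/4 = 2
  <chi_rho, chi_4> = (1/4)[1*(10)*conj(1) + 1*(0)*conj(-1) + 1*(-2)*conj(-1) + 1*(0)*conj(1)]
      = (1/4)[(10) + (0) + (2) + (0)] = 12/4 = 3
Dimension check: dim(rho) = sum (mult * dim) = 2*1 + 3*1 + 2*1 + 3*1 = 10 = chi_rho(e) = 10.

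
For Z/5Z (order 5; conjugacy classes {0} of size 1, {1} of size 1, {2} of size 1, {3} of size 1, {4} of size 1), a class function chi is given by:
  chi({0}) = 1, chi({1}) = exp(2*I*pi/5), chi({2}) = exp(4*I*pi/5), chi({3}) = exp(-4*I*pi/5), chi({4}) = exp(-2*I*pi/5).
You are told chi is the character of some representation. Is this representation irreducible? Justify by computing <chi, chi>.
Irreducible: <chi, chi> = 1.

Argument: <chi, chi> = (1/|G|) sum_C |C| * |chi(C)|^2 = (1/5)[1*|1|^2 + 1*|exp(2*I*pi/5)|^2 + 1*|exp(4*I*pi/5)|^2 + 1*|exp(-4*I*pi/5)|^2 + 1*|exp(-2*I*pi/5)|^2]
  = (1/5)[(1) + (1) + (1) + (1) + (1)] = 5/5 = 1.
(Exp terms are combined using exp(i*s)*conj(exp(i*t)) = exp(i*(s-t)), and sums of them are collapsed using the identity that for every m > 1 the m distinct m-th roots of unity sum to 0, e.g. 1 + exp(2*I*pi/3) + exp(-2*I*pi/3) = 0.)
A character is irreducible iff <chi, chi> = 1, so this representation is irreducible.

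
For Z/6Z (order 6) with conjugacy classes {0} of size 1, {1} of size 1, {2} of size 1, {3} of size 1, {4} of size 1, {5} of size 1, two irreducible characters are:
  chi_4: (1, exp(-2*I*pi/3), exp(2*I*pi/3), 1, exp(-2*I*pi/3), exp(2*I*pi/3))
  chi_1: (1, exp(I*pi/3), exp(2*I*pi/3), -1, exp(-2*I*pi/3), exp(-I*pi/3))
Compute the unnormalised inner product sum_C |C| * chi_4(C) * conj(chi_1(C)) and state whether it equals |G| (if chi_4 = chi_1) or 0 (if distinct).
Sum = 0; so <chi_4, chi_1> = 0 (distinct irreducibles are orthogonal).

Derivation: Compute term by term over conjugacy classes (|C| * chi_4(C) * conj(chi_1(C))):
  1*(1)*conj(1) + 1*(exp(-2*I*pi/3))*conj(exp(I*pi/3)) + 1*(exp(2*I*pi/3))*conj(exp(2*I*pi/3)) + 1*(1)*conj(-1) + 1*(exp(-2*I*pi/3))*conj(exp(-2*I*pi/3)) + 1*(exp(2*I*pi/3))*conj(exp(-I*pi/3))
  = (1) + (-1) + (1) + (-1) + (1) + (-1)
  = 0.
(Exp terms are combined using exp(i*s)*conj(exp(i*t)) = exp(i*(s-t)), and sums of them are collapsed using the identity that for every m > 1 the m distinct m-th roots of unity sum to 0, e.g. 1 + exp(2*I*pi/3) + exp(-2*I*pi/3) = 0.)
Dividing by |G| = 6 gives 0/6 = 0, matching the row-orthogonality relation <chi_4, chi_1> = [chi_4 = chi_1].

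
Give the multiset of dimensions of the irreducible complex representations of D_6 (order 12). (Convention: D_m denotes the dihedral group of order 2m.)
Dimensions: 1, 1, 1, 1, 2, 2

Explanation: There are 6 irreducibles (= number of conjugacy classes). Their dimensions d_i satisfy sum d_i^2 = |G| = 12: 1 + 1 + 1 + 1 + 4 + 4 = 12.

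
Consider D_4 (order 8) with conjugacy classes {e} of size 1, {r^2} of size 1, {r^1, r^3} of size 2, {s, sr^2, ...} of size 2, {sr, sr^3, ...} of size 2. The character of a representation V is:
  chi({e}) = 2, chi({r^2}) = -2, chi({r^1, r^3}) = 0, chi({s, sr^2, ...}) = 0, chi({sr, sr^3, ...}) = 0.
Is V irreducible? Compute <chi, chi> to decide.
Irreducible: <chi, chi> = 1.

<chi, chi> = (1/|G|) sum_C |C| * |chi(C)|^2 = (1/8)[1*|2|^2 + 1*|-2|^2 + 2*|0|^2 + 2*|0|^2 + 2*|0|^2]
  = (1/8)[(4) + (4) + (0) + (0) + (0)] = 8/8 = 1.
A character is irreducible iff <chi, chi> = 1, so this representation is irreducible.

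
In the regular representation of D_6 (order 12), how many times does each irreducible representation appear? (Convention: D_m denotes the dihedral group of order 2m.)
Each irreducible V_i of dimension d_i appears with multiplicity d_i, i.e. rho_reg = (direct sum over all irreducibles V_i) d_i V_i. The irreducible dimensions for D_6 are 1, 1, 1, 1, 2, 2: 4 irreducibles of dimension 1, each with multiplicity 1; 2 irreducibles of dimension 2, each with multiplicity 2. Total dimension 4*1*1 + 2*2*2 = 12 = |G|.

Details: General theorem: in the regular representation of a finite group G, each irreducible appears with multiplicity equal to its dimension. Check: dim(rho_reg) = sum d_i^2 = 1 + 1 + 1 + 1 + 4 + 4 = 12 = |G|.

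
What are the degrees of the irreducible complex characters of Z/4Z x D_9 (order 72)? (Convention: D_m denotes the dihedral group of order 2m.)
Dimensions: 1, 1, 1, 1, 1, 1, 1, 1, 2, 2, 2, 2, 2, 2, 2, 2, 2, 2, 2, 2, 2, 2, 2, 2

Justification: There are 24 irreducibles (= number of conjugacy classes). Their dimensions d_i satisfy sum d_i^2 = |G| = 72: 1 + 1 + 1 + 1 + 1 + 1 + 1 + 1 + 4 + 4 + 4 + 4 + 4 + 4 + 4 + 4 + 4 + 4 + 4 + 4 + 4 + 4 + 4 + 4 = 72. (For the product with Z/4Z: each of the 4 1-dim characters of Z/4Z tensors with each irrep of D_9, giving 4 copies of each D_9-dimension.)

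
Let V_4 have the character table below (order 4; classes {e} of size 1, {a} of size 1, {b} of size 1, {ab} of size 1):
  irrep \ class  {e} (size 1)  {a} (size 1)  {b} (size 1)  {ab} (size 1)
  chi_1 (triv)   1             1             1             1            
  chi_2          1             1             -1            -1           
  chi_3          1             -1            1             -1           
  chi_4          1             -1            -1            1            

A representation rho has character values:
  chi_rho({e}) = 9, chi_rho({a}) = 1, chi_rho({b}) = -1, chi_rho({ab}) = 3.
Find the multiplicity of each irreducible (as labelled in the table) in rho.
Multiplicities: chi_1: 3, chi_2: 2, chi_3: 1, chi_4: 3.

Reasoning: Use <chi_rho, chi> = (1/|G|) sum_C |C| * chi_rho(C) * conj(chi(C)) with |G| = 4 for each irreducible chi in the table:
  <chi_rho, chi_1> = (1/4)[1*(9)*conj(1) + 1*(1)*conj(1) + 1*(-1)*conj(1) + 1*(3)*conj(1)]
      = (1/4)[(9) + (1) + (-1) + (3)] = 12/4 = 3
  <chi_rho, chi_2> = (1/4)[1*(9)*conj(1) + 1*(1)*conj(1) + 1*(-1)*conj(-1) + 1*(3)*conj(-1)]
      = (1/4)[(9) + (1) + (1) + (-3)] = 8/4 = 2
  <chi_rho, chi_3> = (1/4)[1*(9)*conj(1) + 1*(1)*conj(-1) + 1*(-1)*conj(1) + 1*(3)*conj(-1)]
      = (1/4)[(9) + (-1) + (-1) + (-3)] = 4/4 = 1
  <chi_rho, chi_4> = (1/4)[1*(9)*conj(1) + 1*(1)*conj(-1) + 1*(-1)*conj(-1) + 1*(3)*conj(1)]
      = (1/4)[(9) + (-1) + (1) + (3)] = 12/4 = 3
Dimension check: dim(rho) = sum (mult * dim) = 3*1 + 2*1 + 1*1 + 3*1 = 9 = chi_rho(e) = 9.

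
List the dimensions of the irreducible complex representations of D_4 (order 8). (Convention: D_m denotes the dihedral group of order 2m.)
Dimensions: 1, 1, 1, 1, 2

Argument: There are 5 irreducibles (= number of conjugacy classes). Their dimensions d_i satisfy sum d_i^2 = |G| = 8: 1 + 1 + 1 + 1 + 4 = 8.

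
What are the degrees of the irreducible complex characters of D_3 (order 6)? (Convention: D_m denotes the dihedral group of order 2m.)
Dimensions: 1, 1, 2

Reasoning: There are 3 irreducibles (= number of conjugacy classes). Their dimensions d_i satisfy sum d_i^2 = |G| = 6: 1 + 1 + 4 = 6.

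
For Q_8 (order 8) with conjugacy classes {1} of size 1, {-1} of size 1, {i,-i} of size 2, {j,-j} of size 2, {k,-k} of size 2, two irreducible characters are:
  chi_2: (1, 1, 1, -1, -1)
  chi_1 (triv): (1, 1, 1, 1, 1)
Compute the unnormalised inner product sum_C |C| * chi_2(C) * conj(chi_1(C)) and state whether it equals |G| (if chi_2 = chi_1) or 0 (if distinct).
Sum = 0; so <chi_2, chi_1> = 0 (distinct irreducibles are orthogonal).

Justification: Compute term by term over conjugacy classes (|C| * chi_2(C) * conj(chi_1(C))):
  1*(1)*conj(1) + 1*(1)*conj(1) + 2*(1)*conj(1) + 2*(-1)*conj(1) + 2*(-1)*conj(1)
  = (1) + (1) + (2) + (-2) + (-2)
  = 0.
Dividing by |G| = 8 gives 0/8 = 0, matching the row-orthogonality relation <chi_2, chi_1> = [chi_2 = chi_1].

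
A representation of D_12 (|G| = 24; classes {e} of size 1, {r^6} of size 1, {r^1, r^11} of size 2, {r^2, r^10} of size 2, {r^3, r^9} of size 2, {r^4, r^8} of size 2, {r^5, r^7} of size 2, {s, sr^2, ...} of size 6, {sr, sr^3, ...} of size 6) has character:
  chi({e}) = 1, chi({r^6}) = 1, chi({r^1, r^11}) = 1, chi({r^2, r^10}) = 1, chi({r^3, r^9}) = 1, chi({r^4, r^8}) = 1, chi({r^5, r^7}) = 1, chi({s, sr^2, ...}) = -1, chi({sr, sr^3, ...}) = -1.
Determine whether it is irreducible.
Irreducible: <chi, chi> = 1.

Why: <chi, chi> = (1/|G|) sum_C |C| * |chi(C)|^2 = (1/24)[1*|1|^2 + 1*|1|^2 + 2*|1|^2 + 2*|1|^2 + 2*|1|^2 + 2*|1|^2 + 2*|1|^2 + 6*|-1|^2 + 6*|-1|^2]
  = (1/24)[(1) + (1) + (2) + (2) + (2) + (2) + (2) + (6) + (6)] = 24/24 = 1.
A character is irreducible iff <chi, chi> = 1, so this representation is irreducible.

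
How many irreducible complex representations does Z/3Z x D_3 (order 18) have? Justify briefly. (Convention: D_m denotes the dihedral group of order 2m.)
9

Justification: The number of irreducible complex representations of a finite group equals its number of conjugacy classes. For a direct product, #classes(G x H) = #classes(G) * #classes(H). Z/3Z has 3 classes (abelian), D_3 has 3 classes, so 3 * 3 = 9, so Z/3Z x D_3 (order 18) has exactly 9 irreducible complex representations.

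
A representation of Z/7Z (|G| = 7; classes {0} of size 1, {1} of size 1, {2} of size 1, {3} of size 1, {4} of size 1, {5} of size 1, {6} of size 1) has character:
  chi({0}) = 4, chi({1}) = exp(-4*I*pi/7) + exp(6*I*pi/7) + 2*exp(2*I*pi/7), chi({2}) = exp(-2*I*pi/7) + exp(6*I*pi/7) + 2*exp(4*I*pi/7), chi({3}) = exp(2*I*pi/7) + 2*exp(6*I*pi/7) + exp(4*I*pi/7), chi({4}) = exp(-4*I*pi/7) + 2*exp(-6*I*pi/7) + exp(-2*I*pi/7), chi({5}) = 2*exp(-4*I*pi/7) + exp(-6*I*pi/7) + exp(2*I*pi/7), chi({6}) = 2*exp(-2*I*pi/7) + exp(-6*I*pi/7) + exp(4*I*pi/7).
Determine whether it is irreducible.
Not irreducible (reducible): <chi, chi> = 6 > 1.

Reasoning: <chi, chi> = (1/|G|) sum_C |C| * |chi(C)|^2 = (1/7)[1*|4|^2 + 1*|exp(-4*I*pi/7) + exp(6*I*pi/7) + 2*exp(2*I*pi/7)|^2 + 1*|exp(-2*I*pi/7) + exp(6*I*pi/7) + 2*exp(4*I*pi/7)|^2 + 1*|exp(2*I*pi/7) + 2*exp(6*I*pi/7) + exp(4*I*pi/7)|^2 + 1*|exp(-4*I*pi/7) + 2*exp(-6*I*pi/7) + exp(-2*I*pi/7)|^2 + 1*|2*exp(-4*I*pi/7) + exp(-6*I*pi/7) + exp(2*I*pi/7)|^2 + 1*|2*exp(-2*I*pi/7) + exp(-6*I*pi/7) + exp(4*I*pi/7)|^2]
  = (1/7)[(16) + (6 + 3*exp(-4*I*pi/7) + 2*exp(-6*I*pi/7) + 2*exp(6*I*pi/7) + 3*exp(4*I*pi/7)) + (6 + 2*exp(-2*I*pi/7) + 3*exp(-6*I*pi/7) + 3*exp(6*I*pi/7) + 2*exp(2*I*pi/7)) + (6 + 3*exp(-2*I*pi/7) + 2*exp(-4*I*pi/7) + 2*exp(4*I*pi/7) + 3*exp(2*I*pi/7)) + (6 + 3*exp(-2*I*pi/7) + 2*exp(-4*I*pi/7) + 2*exp(4*I*pi/7) + 3*exp(2*I*pi/7)) + (6 + 2*exp(-2*I*pi/7) + 3*exp(-6*I*pi/7) + 3*exp(6*I*pi/7) + 2*exp(2*I*pi/7)) + (6 + 3*exp(-4*I*pi/7) + 2*exp(-6*I*pi/7) + 2*exp(6*I*pi/7) + 3*exp(4*I*pi/7))] = 42/7 = 6.
(Exp terms are combined using exp(i*s)*conj(exp(i*t)) = exp(i*(s-t)), and sums of them are collapsed using the identity that for every m > 1 the m distinct m-th roots of unity sum to 0, e.g. 1 + exp(2*I*pi/3) + exp(-2*I*pi/3) = 0.)
A character is irreducible iff <chi, chi> = 1, so this representation is reducible.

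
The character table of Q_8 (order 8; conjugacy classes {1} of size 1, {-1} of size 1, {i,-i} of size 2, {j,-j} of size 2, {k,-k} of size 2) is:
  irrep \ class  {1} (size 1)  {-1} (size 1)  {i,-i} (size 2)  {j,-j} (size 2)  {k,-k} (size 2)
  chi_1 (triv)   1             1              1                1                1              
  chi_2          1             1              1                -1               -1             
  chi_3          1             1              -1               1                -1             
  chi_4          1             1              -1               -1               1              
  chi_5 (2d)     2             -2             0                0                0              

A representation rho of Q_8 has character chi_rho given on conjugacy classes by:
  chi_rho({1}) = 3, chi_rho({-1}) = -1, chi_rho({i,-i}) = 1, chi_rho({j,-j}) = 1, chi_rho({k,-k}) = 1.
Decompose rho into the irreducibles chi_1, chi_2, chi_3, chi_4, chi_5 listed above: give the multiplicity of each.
Multiplicities: chi_1: 1, chi_2: 0, chi_3: 0, chi_4: 0, chi_5: 1.

Use <chi_rho, chi> = (1/|G|) sum_C |C| * chi_rho(C) * conj(chi(C)) with |G| = 8 for each irreducible chi in the table:
  <chi_rho, chi_1> = (1/8)[1*(3)*conj(1) + 1*(-1)*conj(1) + 2*(1)*conj(1) + 2*(1)*conj(1) + 2*(1)*conj(1)]
      = (1/8)[(3) + (-1) + (2) + (2) + (2)] = 8/8 = 1
  <chi_rho, chi_2> = (1/8)[1*(3)*conj(1) + 1*(-1)*conj(1) + 2*(1)*conj(1) + 2*(1)*conj(-1) + 2*(1)*conj(-1)]
      = (1/8)[(3) + (-1) + (2) + (-2) + (-2)] = 0/8 = 0
  <chi_rho, chi_3> = (1/8)[1*(3)*conj(1) + 1*(-1)*conj(1) + 2*(1)*conj(-1) + 2*(1)*conj(1) + 2*(1)*conj(-1)]
      = (1/8)[(3) + (-1) + (-2) + (2) + (-2)] = 0/8 = 0
  <chi_rho, chi_4> = (1/8)[1*(3)*conj(1) + 1*(-1)*conj(1) + 2*(1)*conj(-1) + 2*(1)*conj(-1) + 2*(1)*conj(1)]
      = (1/8)[(3) + (-1) + (-2) + (-2) + (2)] = 0/8 = 0
  <chi_rho, chi_5> = (1/8)[1*(3)*conj(2) + 1*(-1)*conj(-2) + 2*(1)*conj(0) + 2*(1)*conj(0) + 2*(1)*conj(0)]
      = (1/8)[(6) + (2) + (0) + (0) + (0)] = 8/8 = 1
Dimension check: dim(rho) = sum (mult * dim) = 1*1 + 0*1 + 0*1 + 0*1 + 1*2 = 3 = chi_rho(e) = 3.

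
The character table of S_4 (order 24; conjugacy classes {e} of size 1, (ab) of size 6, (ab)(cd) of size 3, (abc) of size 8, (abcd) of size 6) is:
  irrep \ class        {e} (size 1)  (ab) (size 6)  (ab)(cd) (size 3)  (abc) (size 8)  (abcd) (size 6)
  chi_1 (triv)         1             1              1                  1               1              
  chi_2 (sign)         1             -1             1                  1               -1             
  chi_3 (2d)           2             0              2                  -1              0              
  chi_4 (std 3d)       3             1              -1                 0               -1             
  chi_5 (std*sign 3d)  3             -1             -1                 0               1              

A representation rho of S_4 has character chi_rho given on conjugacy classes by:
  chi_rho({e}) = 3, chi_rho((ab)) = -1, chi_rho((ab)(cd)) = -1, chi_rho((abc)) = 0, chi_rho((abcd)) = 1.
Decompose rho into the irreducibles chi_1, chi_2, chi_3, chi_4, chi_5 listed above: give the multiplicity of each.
Multiplicities: chi_1: 0, chi_2: 0, chi_3: 0, chi_4: 0, chi_5: 1.

Justification: Use <chi_rho, chi> = (1/|G|) sum_C |C| * chi_rho(C) * conj(chi(C)) with |G| = 24 for each irreducible chi in the table:
  <chi_rho, chi_1> = (1/24)[1*(3)*conj(1) + 6*(-1)*conj(1) + 3*(-1)*conj(1) + 8*(0)*conj(1) + 6*(1)*conj(1)]
      = (1/24)[(3) + (-6) + (-3) + (0) + (6)] = 0/24 = 0
  <chi_rho, chi_2> = (1/24)[1*(3)*conj(1) + 6*(-1)*conj(-1) + 3*(-1)*conj(1) + 8*(0)*conj(1) + 6*(1)*conj(-1)]
      = (1/24)[(3) + (6) + (-3) + (0) + (-6)] = 0/24 = 0
  <chi_rho, chi_3> = (1/24)[1*(3)*conj(2) + 6*(-1)*conj(0) + 3*(-1)*conj(2) + 8*(0)*conj(-1) + 6*(1)*conj(0)]
      = (1/24)[(6) + (0) + (-6) + (0) + (0)] = 0/24 = 0
  <chi_rho, chi_4> = (1/24)[1*(3)*conj(3) + 6*(-1)*conj(1) + 3*(-1)*conj(-1) + 8*(0)*conj(0) + 6*(1)*conj(-1)]
      = (1/24)[(9) + (-6) + (3) + (0) + (-6)] = 0/24 = 0
  <chi_rho, chi_5> = (1/24)[1*(3)*conj(3) + 6*(-1)*conj(-1) + 3*(-1)*conj(-1) + 8*(0)*conj(0) + 6*(1)*conj(1)]
      = (1/24)[(9) + (6) + (3) + (0) + (6)] = 24/24 = 1
Dimension check: dim(rho) = sum (mult * dim) = 0*1 + 0*1 + 0*2 + 0*3 + 1*3 = 3 = chi_rho(e) = 3.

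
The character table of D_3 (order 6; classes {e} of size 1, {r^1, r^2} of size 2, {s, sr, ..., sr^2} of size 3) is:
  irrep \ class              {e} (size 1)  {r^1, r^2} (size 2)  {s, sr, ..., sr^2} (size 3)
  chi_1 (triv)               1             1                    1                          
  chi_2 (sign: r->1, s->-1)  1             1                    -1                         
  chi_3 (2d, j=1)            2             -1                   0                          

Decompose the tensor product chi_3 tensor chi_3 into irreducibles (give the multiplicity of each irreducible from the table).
chi_3 tensor chi_3 = chi_1 + chi_2 + chi_3 (all other irreducibles have multiplicity 0).

Working: The character of a tensor product is the pointwise product (chi_3 * chi_3)(C) = chi_3(C) * chi_3(C):
  {e}: (2)*(2), {r^1, r^2}: (-1)*(-1), {s, sr, ..., sr^2}: (0)*(0)
so (chi_3 * chi_3) takes values
  {e} -> 4, {r^1, r^2} -> 1, {s, sr, ..., sr^2} -> 0.
Now take the inner product of this character with each irreducible chi from the table, <chi_3*chi_3, chi> = (1/6) sum_C |C| (chi_3*chi_3)(C) conj(chi(C)):
  <chi_3*chi_3, chi_1> = (1/6)[1*(4)*conj(1) + 2*(1)*conj(1) + 3*(0)*conj(1)]
      = (1/6)[(4) + (2) + (0)] = 6/6 = 1
  <chi_3*chi_3, chi_2> = (1/6)[1*(4)*conj(1) + 2*(1)*conj(1) + 3*(0)*conj(-1)]
      = (1/6)[(4) + (2) + (0)] = 6/6 = 1
  <chi_3*chi_3, chi_3> = (1/6)[1*(4)*conj(2) + 2*(1)*conj(-1) + 3*(0)*conj(0)]
      = (1/6)[(8) + (-2) + (0)] = 6/6 = 1
Hence the multiplicities are chi_1: 1, chi_2: 1, chi_3: 1. Dimension check: dim(chi_3)*dim(chi_3) = 2*2 = 4 and sum (mult * dim) = 1*1 + 1*1 + 1*2 = 4.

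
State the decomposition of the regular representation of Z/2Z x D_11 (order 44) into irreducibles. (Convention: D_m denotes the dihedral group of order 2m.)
Each irreducible V_i of dimension d_i appears with multiplicity d_i, i.e. rho_reg = (direct sum over all irreducibles V_i) d_i V_i. The irreducible dimensions for Z/2Z x D_11 are 1, 1, 1, 1, 2, 2, 2, 2, 2, 2, 2, 2, 2, 2: 4 irreducibles of dimension 1, each with multiplicity 1; 10 irreducibles of dimension 2, each with multiplicity 2. Total dimension 4*1*1 + 10*2*2 = 44 = |G|.

Details: General theorem: in the regular representation of a finite group G, each irreducible appears with multiplicity equal to its dimension. Check: dim(rho_reg) = sum d_i^2 = 1 + 1 + 1 + 1 + 4 + 4 + 4 + 4 + 4 + 4 + 4 + 4 + 4 + 4 = 44 = |G|.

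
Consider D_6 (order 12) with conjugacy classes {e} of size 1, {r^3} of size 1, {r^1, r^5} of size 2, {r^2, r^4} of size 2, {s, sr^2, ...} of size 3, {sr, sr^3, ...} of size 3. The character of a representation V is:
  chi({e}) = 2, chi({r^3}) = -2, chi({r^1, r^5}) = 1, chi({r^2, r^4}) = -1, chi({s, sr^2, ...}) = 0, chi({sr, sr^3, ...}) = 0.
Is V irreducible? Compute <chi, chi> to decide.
Irreducible: <chi, chi> = 1.

Proof sketch: <chi, chi> = (1/|G|) sum_C |C| * |chi(C)|^2 = (1/12)[1*|2|^2 + 1*|-2|^2 + 2*|1|^2 + 2*|-1|^2 + 3*|0|^2 + 3*|0|^2]
  = (1/12)[(4) + (4) + (2) + (2) + (0) + (0)] = 12/12 = 1.
A character is irreducible iff <chi, chi> = 1, so this representation is irreducible.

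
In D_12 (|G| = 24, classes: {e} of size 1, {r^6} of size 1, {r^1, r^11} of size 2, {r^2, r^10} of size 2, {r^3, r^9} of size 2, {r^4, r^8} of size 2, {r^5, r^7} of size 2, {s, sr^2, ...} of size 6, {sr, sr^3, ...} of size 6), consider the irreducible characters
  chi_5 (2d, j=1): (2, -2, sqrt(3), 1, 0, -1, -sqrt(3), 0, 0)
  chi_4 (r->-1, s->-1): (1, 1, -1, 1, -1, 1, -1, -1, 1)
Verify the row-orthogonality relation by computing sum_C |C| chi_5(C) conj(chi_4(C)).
Sum = 0; so <chi_5, chi_4> = 0 (distinct irreducibles are orthogonal).

Justification: Compute term by term over conjugacy classes (|C| * chi_5(C) * conj(chi_4(C))):
  1*(2)*conj(1) + 1*(-2)*conj(1) + 2*(sqrt(3))*conj(-1) + 2*(1)*conj(1) + 2*(0)*conj(-1) + 2*(-1)*conj(1) + 2*(-sqrt(3))*conj(-1) + 6*(0)*conj(-1) + 6*(0)*conj(1)
  = (2) + (-2) + (-2*sqrt(3)) + (2) + (0) + (-2) + (2*sqrt(3)) + (0) + (0)
  = 0.
Dividing by |G| = 24 gives 0/24 = 0, matching the row-orthogonality relation <chi_5, chi_4> = [chi_5 = chi_4].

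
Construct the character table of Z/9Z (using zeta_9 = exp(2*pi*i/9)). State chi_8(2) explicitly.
Character table of Z/9Z (irreps indexed chi_0,...,chi_8 with chi_k(m) = zeta_9^(k*m), zeta_9 = exp(2*pi*i/9)):
  irrep \ class  {0} (size 1)  {1} (size 1)    {2} (size 1)    {3} (size 1)    {4} (size 1)    {5} (size 1)    {6} (size 1)    {7} (size 1)    {8} (size 1)  
  chi_0          1             1               1               1               1               1               1               1               1             
  chi_1          1             exp(2*I*pi/9)   exp(4*I*pi/9)   exp(2*I*pi/3)   exp(8*I*pi/9)   exp(-8*I*pi/9)  exp(-2*I*pi/3)  exp(-4*I*pi/9)  exp(-2*I*pi/9)
  chi_2          1             exp(4*I*pi/9)   exp(8*I*pi/9)   exp(-2*I*pi/3)  exp(-2*I*pi/9)  exp(2*I*pi/9)   exp(2*I*pi/3)   exp(-8*I*pi/9)  exp(-4*I*pi/9)
  chi_3          1             exp(2*I*pi/3)   exp(-2*I*pi/3)  1               exp(2*I*pi/3)   exp(-2*I*pi/3)  1               exp(2*I*pi/3)   exp(-2*I*pi/3)
  chi_4          1             exp(8*I*pi/9)   exp(-2*I*pi/9)  exp(2*I*pi/3)   exp(-4*I*pi/9)  exp(4*I*pi/9)   exp(-2*I*pi/3)  exp(2*I*pi/9)   exp(-8*I*pi/9)
  chi_5          1             exp(-8*I*pi/9)  exp(2*I*pi/9)   exp(-2*I*pi/3)  exp(4*I*pi/9)   exp(-4*I*pi/9)  exp(2*I*pi/3)   exp(-2*I*pi/9)  exp(8*I*pi/9) 
  chi_6          1             exp(-2*I*pi/3)  exp(2*I*pi/3)   1               exp(-2*I*pi/3)  exp(2*I*pi/3)   1               exp(-2*I*pi/3)  exp(2*I*pi/3) 
  chi_7          1             exp(-4*I*pi/9)  exp(-8*I*pi/9)  exp(2*I*pi/3)   exp(2*I*pi/9)   exp(-2*I*pi/9)  exp(-2*I*pi/3)  exp(8*I*pi/9)   exp(4*I*pi/9) 
  chi_8          1             exp(-2*I*pi/9)  exp(-4*I*pi/9)  exp(-2*I*pi/3)  exp(-8*I*pi/9)  exp(8*I*pi/9)   exp(2*I*pi/3)   exp(4*I*pi/9)   exp(2*I*pi/9) 

Spot check: chi_8(2) = zeta_9^(8*2) = zeta_9^16 = exp(-4*I*pi/9).

Working: Z/9Z is abelian, so all 9 irreducible complex representations are 1-dimensional. They are given by chi_k(m) = zeta_9^(k*m) for k = 0,...,8. Row orthogonality: sum_m chi_k(m) conj(chi_l(m)) = 9 * [k = l].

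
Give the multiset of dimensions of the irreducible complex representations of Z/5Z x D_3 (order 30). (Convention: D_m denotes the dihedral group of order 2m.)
Dimensions: 1, 1, 1, 1, 1, 1, 1, 1, 1, 1, 2, 2, 2, 2, 2

Explanation: There are 15 irreducibles (= number of conjugacy classes). Their dimensions d_i satisfy sum d_i^2 = |G| = 30: 1 + 1 + 1 + 1 + 1 + 1 + 1 + 1 + 1 + 1 + 4 + 4 + 4 + 4 + 4 = 30. (For the product with Z/5Z: each of the 5 1-dim characters of Z/5Z tensors with each irrep of D_3, giving 5 copies of each D_3-dimension.)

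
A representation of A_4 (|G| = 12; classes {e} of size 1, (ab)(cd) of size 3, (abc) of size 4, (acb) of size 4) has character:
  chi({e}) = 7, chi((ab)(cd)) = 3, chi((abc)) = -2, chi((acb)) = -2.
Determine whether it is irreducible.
Not irreducible (reducible): <chi, chi> = 9 > 1.

Derivation: <chi, chi> = (1/|G|) sum_C |C| * |chi(C)|^2 = (1/12)[1*|7|^2 + 3*|3|^2 + 4*|-2|^2 + 4*|-2|^2]
  = (1/12)[(49) + (27) + (16) + (16)] = 108/12 = 9.
(Exp terms are combined using exp(i*s)*conj(exp(i*t)) = exp(i*(s-t)), and sums of them are collapsed using the identity that for every m > 1 the m distinct m-th roots of unity sum to 0, e.g. 1 + exp(2*I*pi/3) + exp(-2*I*pi/3) = 0.)
A character is irreducible iff <chi, chi> = 1, so this representation is reducible.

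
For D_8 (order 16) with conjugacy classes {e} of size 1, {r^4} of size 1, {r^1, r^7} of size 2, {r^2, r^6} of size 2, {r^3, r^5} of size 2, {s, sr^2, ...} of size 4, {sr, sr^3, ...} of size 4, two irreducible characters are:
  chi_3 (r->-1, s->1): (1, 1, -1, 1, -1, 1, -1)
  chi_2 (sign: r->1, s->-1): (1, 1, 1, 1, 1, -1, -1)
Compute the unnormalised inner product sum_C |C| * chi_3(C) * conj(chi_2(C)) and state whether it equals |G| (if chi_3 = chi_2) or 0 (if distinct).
Sum = 0; so <chi_3, chi_2> = 0 (distinct irreducibles are orthogonal).

Solution. Compute term by term over conjugacy classes (|C| * chi_3(C) * conj(chi_2(C))):
  1*(1)*conj(1) + 1*(1)*conj(1) + 2*(-1)*conj(1) + 2*(1)*conj(1) + 2*(-1)*conj(1) + 4*(1)*conj(-1) + 4*(-1)*conj(-1)
  = (1) + (1) + (-2) + (2) + (-2) + (-4) + (4)
  = 0.
Dividing by |G| = 16 gives 0/16 = 0, matching the row-orthogonality relation <chi_3, chi_2> = [chi_3 = chi_2].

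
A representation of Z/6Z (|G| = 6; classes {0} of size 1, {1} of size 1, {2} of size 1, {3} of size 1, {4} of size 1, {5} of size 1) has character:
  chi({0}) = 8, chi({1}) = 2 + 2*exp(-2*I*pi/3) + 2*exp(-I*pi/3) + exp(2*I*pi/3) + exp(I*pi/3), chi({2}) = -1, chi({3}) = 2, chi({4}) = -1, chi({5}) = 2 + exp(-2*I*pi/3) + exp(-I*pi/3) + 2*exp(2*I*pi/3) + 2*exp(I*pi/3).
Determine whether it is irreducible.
Not irreducible (reducible): <chi, chi> = 14 > 1.

Argument: <chi, chi> = (1/|G|) sum_C |C| * |chi(C)|^2 = (1/6)[1*|8|^2 + 1*|2 + 2*exp(-2*I*pi/3) + 2*exp(-I*pi/3) + exp(2*I*pi/3) + exp(I*pi/3)|^2 + 1*|-1|^2 + 1*|2|^2 + 1*|-1|^2 + 1*|2 + exp(-2*I*pi/3) + exp(-I*pi/3) + 2*exp(2*I*pi/3) + 2*exp(I*pi/3)|^2]
  = (1/6)[(64) + (7) + (1) + (4) + (1) + (7)] = 84/6 = 14.
(Exp terms are combined using exp(i*s)*conj(exp(i*t)) = exp(i*(s-t)), and sums of them are collapsed using the identity that for every m > 1 the m distinct m-th roots of unity sum to 0, e.g. 1 + exp(2*I*pi/3) + exp(-2*I*pi/3) = 0.)
A character is irreducible iff <chi, chi> = 1, so this representation is reducible.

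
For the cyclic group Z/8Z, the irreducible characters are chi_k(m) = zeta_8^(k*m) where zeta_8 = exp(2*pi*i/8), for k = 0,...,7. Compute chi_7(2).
chi_7(2) = zeta_8^14 = -I

Justification: chi_7(2) = zeta_8^(7*2) = zeta_8^14. Since zeta_8^8 = 1, this equals zeta_8^6 = exp(2*pi*i*6/8) = -I.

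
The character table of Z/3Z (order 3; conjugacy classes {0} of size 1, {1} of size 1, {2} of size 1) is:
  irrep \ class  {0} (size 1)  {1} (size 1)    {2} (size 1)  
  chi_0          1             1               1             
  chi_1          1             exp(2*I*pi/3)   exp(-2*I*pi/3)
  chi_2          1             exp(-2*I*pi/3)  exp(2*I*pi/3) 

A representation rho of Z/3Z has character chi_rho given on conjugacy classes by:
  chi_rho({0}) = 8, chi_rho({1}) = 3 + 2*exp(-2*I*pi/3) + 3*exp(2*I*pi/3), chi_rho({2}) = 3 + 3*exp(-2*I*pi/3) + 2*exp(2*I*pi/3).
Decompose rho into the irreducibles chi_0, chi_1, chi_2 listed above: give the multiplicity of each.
Multiplicities: chi_0: 3, chi_1: 3, chi_2: 2.

Justification: Use <chi_rho, chi> = (1/|G|) sum_C |C| * chi_rho(C) * conj(chi(C)) with |G| = 3 for each irreducible chi in the table:
  <chi_rho, chi_0> = (1/3)[1*(8)*conj(1) + 1*(3 + 2*exp(-2*I*pi/3) + 3*exp(2*I*pi/3))*conj(1) + 1*(3 + 3*exp(-2*I*pi/3) + 2*exp(2*I*pi/3))*conj(1)]
      = (1/3)[(8) + (3 + 2*exp(-2*I*pi/3) + 3*exp(2*I*pi/3)) + (3 + 3*exp(-2*I*pi/3) + 2*exp(2*I*pi/3))] = 9/3 = 3
  <chi_rho, chi_1> = (1/3)[1*(8)*conj(1) + 1*(3 + 2*exp(-2*I*pi/3) + 3*exp(2*I*pi/3))*conj(exp(2*I*pi/3)) + 1*(3 + 3*exp(-2*I*pi/3) + 2*exp(2*I*pi/3))*conj(exp(-2*I*pi/3))]
      = (1/3)[(8) + (3 + 3*exp(-2*I*pi/3) + 2*exp(2*I*pi/3)) + (3 + 2*exp(-2*I*pi/3) + 3*exp(2*I*pi/3))] = 9/3 = 3
  <chi_rho, chi_2> = (1/3)[1*(8)*conj(1) + 1*(3 + 2*exp(-2*I*pi/3) + 3*exp(2*I*pi/3))*conj(exp(-2*I*pi/3)) + 1*(3 + 3*exp(-2*I*pi/3) + 2*exp(2*I*pi/3))*conj(exp(2*I*pi/3))]
      = (1/3)[(8) + (-1) + (-1)] = 6/3 = 2
(Exp terms are combined using exp(i*s)*conj(exp(i*t)) = exp(i*(s-t)), and sums of them are collapsed using the identity that for every m > 1 the m distinct m-th roots of unity sum to 0, e.g. 1 + exp(2*I*pi/3) + exp(-2*I*pi/3) = 0.)
Dimension check: dim(rho) = sum (mult * dim) = 3*1 + 3*1 + 2*1 = 8 = chi_rho(e) = 8.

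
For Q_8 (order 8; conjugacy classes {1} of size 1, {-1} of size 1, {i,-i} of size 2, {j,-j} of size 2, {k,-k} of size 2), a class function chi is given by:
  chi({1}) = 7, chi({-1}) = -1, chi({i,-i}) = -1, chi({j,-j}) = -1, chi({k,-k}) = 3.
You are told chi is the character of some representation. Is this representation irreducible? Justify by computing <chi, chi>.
Not irreducible (reducible): <chi, chi> = 9 > 1.

Argument: <chi, chi> = (1/|G|) sum_C |C| * |chi(C)|^2 = (1/8)[1*|7|^2 + 1*|-1|^2 + 2*|-1|^2 + 2*|-1|^2 + 2*|3|^2]
  = (1/8)[(49) + (1) + (2) + (2) + (18)] = 72/8 = 9.
A character is irreducible iff <chi, chi> = 1, so this representation is reducible.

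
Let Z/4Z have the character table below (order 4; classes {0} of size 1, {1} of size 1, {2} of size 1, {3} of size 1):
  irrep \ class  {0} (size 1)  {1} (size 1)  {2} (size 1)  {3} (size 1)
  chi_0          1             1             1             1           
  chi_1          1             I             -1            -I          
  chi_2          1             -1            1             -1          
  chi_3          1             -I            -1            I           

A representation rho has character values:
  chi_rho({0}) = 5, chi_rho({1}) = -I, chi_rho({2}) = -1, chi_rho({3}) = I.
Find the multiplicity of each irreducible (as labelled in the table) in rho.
Multiplicities: chi_0: 1, chi_1: 1, chi_2: 1, chi_3: 2.

Solution. Use <chi_rho, chi> = (1/|G|) sum_C |C| * chi_rho(C) * conj(chi(C)) with |G| = 4 for each irreducible chi in the table:
  <chi_rho, chi_0> = (1/4)[1*(5)*conj(1) + 1*(-I)*conj(1) + 1*(-1)*conj(1) + 1*(I)*conj(1)]
      = (1/4)[(5) + (-I) + (-1) + (I)] = 4/4 = 1
  <chi_rho, chi_1> = (1/4)[1*(5)*conj(1) + 1*(-I)*conj(I) + 1*(-1)*conj(-1) + 1*(I)*conj(-I)]
      = (1/4)[(5) + (-1) + (1) + (-1)] = 4/4 = 1
  <chi_rho, chi_2> = (1/4)[1*(5)*conj(1) + 1*(-I)*conj(-1) + 1*(-1)*conj(1) + 1*(I)*conj(-1)]
      = (1/4)[(5) + (I) + (-1) + (-I)] = 4/4 = 1
  <chi_rho, chi_3> = (1/4)[1*(5)*conj(1) + 1*(-I)*conj(-I) + 1*(-1)*conj(-1) + 1*(I)*conj(I)]
      = (1/4)[(5) + (1) + (1) + (1)] = 8/4 = 2
(Exp terms are combined using exp(i*s)*conj(exp(i*t)) = exp(i*(s-t)), and sums of them are collapsed using the identity that for every m > 1 the m distinct m-th roots of unity sum to 0, e.g. 1 + exp(2*I*pi/3) + exp(-2*I*pi/3) = 0.)
Dimension check: dim(rho) = sum (mult * dim) = 1*1 + 1*1 + 1*1 + 2*1 = 5 = chi_rho(e) = 5.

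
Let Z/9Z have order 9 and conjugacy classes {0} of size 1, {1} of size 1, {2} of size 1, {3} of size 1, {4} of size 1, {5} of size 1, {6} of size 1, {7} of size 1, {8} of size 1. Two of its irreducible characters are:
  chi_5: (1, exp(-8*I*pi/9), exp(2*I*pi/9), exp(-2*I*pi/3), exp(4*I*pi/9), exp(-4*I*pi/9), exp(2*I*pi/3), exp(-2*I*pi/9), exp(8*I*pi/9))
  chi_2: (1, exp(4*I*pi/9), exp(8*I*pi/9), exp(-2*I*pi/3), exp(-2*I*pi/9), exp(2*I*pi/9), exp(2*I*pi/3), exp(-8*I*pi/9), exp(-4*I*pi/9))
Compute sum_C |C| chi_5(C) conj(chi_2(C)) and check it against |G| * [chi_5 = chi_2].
Sum = 0; so <chi_5, chi_2> = 0 (distinct irreducibles are orthogonal).

Details: Compute term by term over conjugacy classes (|C| * chi_5(C) * conj(chi_2(C))):
  1*(1)*conj(1) + 1*(exp(-8*I*pi/9))*conj(exp(4*I*pi/9)) + 1*(exp(2*I*pi/9))*conj(exp(8*I*pi/9)) + 1*(exp(-2*I*pi/3))*conj(exp(-2*I*pi/3)) + 1*(exp(4*I*pi/9))*conj(exp(-2*I*pi/9)) + 1*(exp(-4*I*pi/9))*conj(exp(2*I*pi/9)) + 1*(exp(2*I*pi/3))*conj(exp(2*I*pi/3)) + 1*(exp(-2*I*pi/9))*conj(exp(-8*I*pi/9)) + 1*(exp(8*I*pi/9))*conj(exp(-4*I*pi/9))
  = (1) + (exp(2*I*pi/3)) + (exp(-2*I*pi/3)) + (1) + (exp(2*I*pi/3)) + (exp(-2*I*pi/3)) + (1) + (exp(2*I*pi/3)) + (exp(-2*I*pi/3))
  = 0.
(Exp terms are combined using exp(i*s)*conj(exp(i*t)) = exp(i*(s-t)), and sums of them are collapsed using the identity that for every m > 1 the m distinct m-th roots of unity sum to 0, e.g. 1 + exp(2*I*pi/3) + exp(-2*I*pi/3) = 0.)
Dividing by |G| = 9 gives 0/9 = 0, matching the row-orthogonality relation <chi_5, chi_2> = [chi_5 = chi_2].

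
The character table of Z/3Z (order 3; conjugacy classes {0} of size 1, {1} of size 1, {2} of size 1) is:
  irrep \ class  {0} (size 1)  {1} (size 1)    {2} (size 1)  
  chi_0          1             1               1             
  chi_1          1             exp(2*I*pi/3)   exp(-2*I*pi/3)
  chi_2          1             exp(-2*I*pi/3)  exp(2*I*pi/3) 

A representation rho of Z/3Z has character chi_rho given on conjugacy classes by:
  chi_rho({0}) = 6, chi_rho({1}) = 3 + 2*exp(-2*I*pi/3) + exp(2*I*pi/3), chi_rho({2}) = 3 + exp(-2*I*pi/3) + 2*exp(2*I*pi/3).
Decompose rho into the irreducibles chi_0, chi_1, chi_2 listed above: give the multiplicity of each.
Multiplicities: chi_0: 3, chi_1: 1, chi_2: 2.

Why: Use <chi_rho, chi> = (1/|G|) sum_C |C| * chi_rho(C) * conj(chi(C)) with |G| = 3 for each irreducible chi in the table:
  <chi_rho, chi_0> = (1/3)[1*(6)*conj(1) + 1*(3 + 2*exp(-2*I*pi/3) + exp(2*I*pi/3))*conj(1) + 1*(3 + exp(-2*I*pi/3) + 2*exp(2*I*pi/3))*conj(1)]
      = (1/3)[(6) + (3 + 2*exp(-2*I*pi/3) + exp(2*I*pi/3)) + (3 + exp(-2*I*pi/3) + 2*exp(2*I*pi/3))] = 9/3 = 3
  <chi_rho, chi_1> = (1/3)[1*(6)*conj(1) + 1*(3 + 2*exp(-2*I*pi/3) + exp(2*I*pi/3))*conj(exp(2*I*pi/3)) + 1*(3 + exp(-2*I*pi/3) + 2*exp(2*I*pi/3))*conj(exp(-2*I*pi/3))]
      = (1/3)[(6) + (1 + 3*exp(-2*I*pi/3) + 2*exp(2*I*pi/3)) + (1 + 2*exp(-2*I*pi/3) + 3*exp(2*I*pi/3))] = 3/3 = 1
  <chi_rho, chi_2> = (1/3)[1*(6)*conj(1) + 1*(3 + 2*exp(-2*I*pi/3) + exp(2*I*pi/3))*conj(exp(-2*I*pi/3)) + 1*(3 + exp(-2*I*pi/3) + 2*exp(2*I*pi/3))*conj(exp(2*I*pi/3))]
      = (1/3)[(6) + (2 + exp(-2*I*pi/3) + 3*exp(2*I*pi/3)) + (2 + 3*exp(-2*I*pi/3) + exp(2*I*pi/3))] = 6/3 = 2
(Exp terms are combined using exp(i*s)*conj(exp(i*t)) = exp(i*(s-t)), and sums of them are collapsed using the identity that for every m > 1 the m distinct m-th roots of unity sum to 0, e.g. 1 + exp(2*I*pi/3) + exp(-2*I*pi/3) = 0.)
Dimension check: dim(rho) = sum (mult * dim) = 3*1 + 1*1 + 2*1 = 6 = chi_rho(e) = 6.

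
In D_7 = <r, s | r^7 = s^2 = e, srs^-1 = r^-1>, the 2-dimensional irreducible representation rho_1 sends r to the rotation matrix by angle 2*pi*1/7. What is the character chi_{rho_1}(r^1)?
chi_{rho_1}(r^1) = 2*cos(2*pi*1*1/7) = 2*cos(2*pi/7)

Why: rho_1(r^1) is rotation by angle 2*pi*1*1/7, whose trace is 2*cos(2*pi*1*1/7) = 2*cos(2*pi/7).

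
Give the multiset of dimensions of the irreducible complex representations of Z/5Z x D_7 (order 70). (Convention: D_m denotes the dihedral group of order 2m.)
Dimensions: 1, 1, 1, 1, 1, 1, 1, 1, 1, 1, 2, 2, 2, 2, 2, 2, 2, 2, 2, 2, 2, 2, 2, 2, 2

Why: There are 25 irreducibles (= number of conjugacy classes). Their dimensions d_i satisfy sum d_i^2 = |G| = 70: 1 + 1 + 1 + 1 + 1 + 1 + 1 + 1 + 1 + 1 + 4 + 4 + 4 + 4 + 4 + 4 + 4 + 4 + 4 + 4 + 4 + 4 + 4 + 4 + 4 = 70. (For the product with Z/5Z: each of the 5 1-dim characters of Z/5Z tensors with each irrep of D_7, giving 5 copies of each D_7-dimension.)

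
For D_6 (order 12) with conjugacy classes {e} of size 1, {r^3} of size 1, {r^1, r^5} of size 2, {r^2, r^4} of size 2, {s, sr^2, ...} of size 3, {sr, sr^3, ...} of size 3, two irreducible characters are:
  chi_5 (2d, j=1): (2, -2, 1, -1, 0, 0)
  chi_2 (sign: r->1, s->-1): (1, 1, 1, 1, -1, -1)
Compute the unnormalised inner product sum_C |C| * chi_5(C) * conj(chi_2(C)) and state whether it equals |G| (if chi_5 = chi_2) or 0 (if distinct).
Sum = 0; so <chi_5, chi_2> = 0 (distinct irreducibles are orthogonal).

Reasoning: Compute term by term over conjugacy classes (|C| * chi_5(C) * conj(chi_2(C))):
  1*(2)*conj(1) + 1*(-2)*conj(1) + 2*(1)*conj(1) + 2*(-1)*conj(1) + 3*(0)*conj(-1) + 3*(0)*conj(-1)
  = (2) + (-2) + (2) + (-2) + (0) + (0)
  = 0.
Dividing by |G| = 12 gives 0/12 = 0, matching the row-orthogonality relation <chi_5, chi_2> = [chi_5 = chi_2].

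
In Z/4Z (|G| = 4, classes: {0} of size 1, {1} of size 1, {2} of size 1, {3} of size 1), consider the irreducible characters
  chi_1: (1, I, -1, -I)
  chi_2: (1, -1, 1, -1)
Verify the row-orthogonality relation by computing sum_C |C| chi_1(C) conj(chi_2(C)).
Sum = 0; so <chi_1, chi_2> = 0 (distinct irreducibles are orthogonal).

Derivation: Compute term by term over conjugacy classes (|C| * chi_1(C) * conj(chi_2(C))):
  1*(1)*conj(1) + 1*(I)*conj(-1) + 1*(-1)*conj(1) + 1*(-I)*conj(-1)
  = (1) + (-I) + (-1) + (I)
  = 0.
(Exp terms are combined using exp(i*s)*conj(exp(i*t)) = exp(i*(s-t)), and sums of them are collapsed using the identity that for every m > 1 the m distinct m-th roots of unity sum to 0, e.g. 1 + exp(2*I*pi/3) + exp(-2*I*pi/3) = 0.)
Dividing by |G| = 4 gives 0/4 = 0, matching the row-orthogonality relation <chi_1, chi_2> = [chi_1 = chi_2].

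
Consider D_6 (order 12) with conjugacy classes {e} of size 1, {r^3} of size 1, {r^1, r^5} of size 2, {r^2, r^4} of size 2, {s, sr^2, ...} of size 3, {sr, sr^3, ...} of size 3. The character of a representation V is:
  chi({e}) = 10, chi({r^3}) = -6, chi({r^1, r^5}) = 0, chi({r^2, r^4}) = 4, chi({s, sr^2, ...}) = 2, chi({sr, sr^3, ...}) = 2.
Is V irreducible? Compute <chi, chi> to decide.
Not irreducible (reducible): <chi, chi> = 16 > 1.

Derivation: <chi, chi> = (1/|G|) sum_C |C| * |chi(C)|^2 = (1/12)[1*|10|^2 + 1*|-6|^2 + 2*|0|^2 + 2*|4|^2 + 3*|2|^2 + 3*|2|^2]
  = (1/12)[(100) + (36) + (0) + (32) + (12) + (12)] = 192/12 = 16.
A character is irreducible iff <chi, chi> = 1, so this representation is reducible.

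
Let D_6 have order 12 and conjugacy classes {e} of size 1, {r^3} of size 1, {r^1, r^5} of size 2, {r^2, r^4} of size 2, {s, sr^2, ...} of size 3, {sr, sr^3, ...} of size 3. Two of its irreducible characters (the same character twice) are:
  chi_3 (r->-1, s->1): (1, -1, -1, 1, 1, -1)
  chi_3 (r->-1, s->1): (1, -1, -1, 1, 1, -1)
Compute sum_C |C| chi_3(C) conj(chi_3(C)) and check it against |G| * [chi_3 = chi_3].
Sum = 12 = |G| = 12; so <chi_3, chi_3> = 1 (norm-1 confirms irreducibility).

Working: Compute term by term over conjugacy classes (|C| * chi_3(C) * conj(chi_3(C))):
  1*(1)*conj(1) + 1*(-1)*conj(-1) + 2*(-1)*conj(-1) + 2*(1)*conj(1) + 3*(1)*conj(1) + 3*(-1)*conj(-1)
  = (1) + (1) + (2) + (2) + (3) + (3)
  = 12.
Dividing by |G| = 12 gives 12/12 = 1, matching the row-orthogonality relation <chi_3, chi_3> = [chi_3 = chi_3].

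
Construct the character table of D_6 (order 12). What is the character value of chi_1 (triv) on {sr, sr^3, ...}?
Conjugacy classes: {e} of size 1, {r^3} of size 1, {r^1, r^5} of size 2, {r^2, r^4} of size 2, {s, sr^2, ...} of size 3, {sr, sr^3, ...} of size 3.
Character table:
  irrep \ class              {e} (size 1)  {r^3} (size 1)  {r^1, r^5} (size 2)  {r^2, r^4} (size 2)  {s, sr^2, ...} (size 3)  {sr, sr^3, ...} (size 3)
  chi_1 (triv)               1             1               1                    1                    1                        1                       
  chi_2 (sign: r->1, s->-1)  1             1               1                    1                    -1                       -1                      
  chi_3 (r->-1, s->1)        1             -1              -1                   1                    1                        -1                      
  chi_4 (r->-1, s->-1)       1             -1              -1                   1                    -1                       1                       
  chi_5 (2d, j=1)            2             -2              1                    -1                   0                        0                       
  chi_6 (2d, j=2)            2             2               -1                   -1                   0                        0                       

Spot check: chi_1 (triv) on {sr, sr^3, ...} = 1.

Justification: D_6 has order 2*6 = 12 with 6 conjugacy classes, hence 6 irreducibles. Sum of squared dims 1 + 1 + 1 + 1 + 4 + 4 = 12 = |G|. Linear characters come from the abelianisation; the 2-dimensional irreps have character r^k -> 2*cos(2*pi*j*k/6), reflections -> 0.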